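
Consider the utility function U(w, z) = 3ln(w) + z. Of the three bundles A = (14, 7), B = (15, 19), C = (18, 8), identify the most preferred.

Bundle B

Evaluate utility at each bundle:
U(A) = 14.917.
U(B) = 27.124.
U(C) = 16.671.
Highest utility is B, so B ≻ C ≻ A.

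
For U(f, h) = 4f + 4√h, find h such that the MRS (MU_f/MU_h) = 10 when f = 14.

MU_f = 4, MU_h = 4/(2√h).
MRS = 4 ÷ (4/(2√h)).
MRS depends only on h: 2·√h = 10 ⇒ √h = 10/2 = 5 ⇒ h = 25.

h = 25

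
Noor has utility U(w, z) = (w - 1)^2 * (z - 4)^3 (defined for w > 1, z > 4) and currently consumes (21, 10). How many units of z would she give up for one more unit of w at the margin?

MU_w = 2·(w−1)·(z−4)^3, MU_z = 3·(w−1)^2·(z−4)^2.
MRS = (2/3)·(z−4)/(w−1).
At (21, 10): MRS = 0.2.
So at (21, 10) the consumer would give up 0.2 units of z for one more unit of w.

MRS = 0.2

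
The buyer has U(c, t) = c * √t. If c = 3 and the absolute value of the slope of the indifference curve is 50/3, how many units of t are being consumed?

t = 25

MU_c = √t and MU_t = 0.5·c·t^(-0.5).
MRS = MU_c/MU_t = (2)·t/c.
Substitute c = 3: MRS = t/1.5. Setting t/1.5 = 50/3 gives t = (50/3)·1.5 = 25.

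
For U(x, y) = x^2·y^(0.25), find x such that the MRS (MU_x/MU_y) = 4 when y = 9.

x = 18

MU_x = 2·x·y^(0.25) and MU_y = 0.25·x^2·y^(-0.75).
MRS = MU_x/MU_y = (8)·y/x.
Substitute y = 9: MRS = 72/x. Setting 72/x = 4 gives x = 72/4 = 18.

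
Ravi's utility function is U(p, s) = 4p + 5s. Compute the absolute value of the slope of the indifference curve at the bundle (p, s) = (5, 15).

MRS = 0.8

MU_p = 4, MU_s = 5, so MRS = 4/5 = 0.8 at every bundle.
At (5, 15): MRS = 0.8.
So at (5, 15) the consumer would give up 0.8 units of s for one more unit of p.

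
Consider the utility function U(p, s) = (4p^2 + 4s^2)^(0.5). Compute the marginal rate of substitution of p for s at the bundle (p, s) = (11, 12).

For CES with ρ = 2, MRS = (s/p)^(-1).
At (11, 12): MRS = 11/12.
That is, one extra unit of p is worth 11/12 units of s at the margin.

MRS = 11/12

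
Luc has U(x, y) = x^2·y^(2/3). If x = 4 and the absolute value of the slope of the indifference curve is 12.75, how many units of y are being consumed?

y = 17

MU_x = 2·x·y^(2/3) and MU_y = 2/3·x^2·y^(-1/3).
MRS = MU_x/MU_y = (3)·y/x.
Substitute x = 4: MRS = y/(4/3). Setting y/(4/3) = 12.75 gives y = 12.75·(4/3) = 17.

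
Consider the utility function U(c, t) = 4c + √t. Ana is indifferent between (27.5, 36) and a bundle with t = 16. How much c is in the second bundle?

c = 28

U(27.5, 36) = 116.
Set U(c, 16) = 116 and solve.
With t = 16: √16 = 4, so 4c = 116 − 4 = 112 and c = 28.
Check: U(28, 16) = 116.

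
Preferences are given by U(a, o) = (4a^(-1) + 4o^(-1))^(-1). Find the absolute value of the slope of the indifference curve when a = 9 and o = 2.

For CES with ρ = -1, MRS = (o/a)^2.
At (9, 2): MRS = 4/81.
The indifference curve has slope −4/81 at this bundle.

MRS = 4/81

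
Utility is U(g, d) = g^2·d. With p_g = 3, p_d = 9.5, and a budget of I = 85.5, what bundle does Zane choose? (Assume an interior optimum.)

MU_g = 2·g·d and MU_d = g^2.
MRS = MU_g/MU_d = (2/1)·d/g.
Tangency: set MRS = p_g/p_d = 3/9.5 = 6/19.
So (2/1)·d/g = 6/19, i.e. d = (3/19)·g.
Substitute into the budget 3·g + 9.5·d = 85.5: 4.5·g = 85.5, so g* = 19.
Then d* = (3/19)·19 = 3.

g* = 19, d* = 3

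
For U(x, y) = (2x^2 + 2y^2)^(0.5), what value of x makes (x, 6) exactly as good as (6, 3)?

x = 3

U depends on (x, y) only through S = 2x^2 + 2y^2, so equal utility means equal S. At (6, 3): S = 90.
With y = 6: 2·6^2 = 72, so 2x^2 = 90 − 72 = 18, i.e. x^2 = 9.
Hence x = √9 = 3.
Check: U(3, 6) = 9.4868.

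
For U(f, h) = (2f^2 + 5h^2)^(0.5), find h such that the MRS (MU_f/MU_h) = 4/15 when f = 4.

h = 6

For CES with ρ = 2, MRS = (2/5)·(h/f)^(-1).
Setting (2/5)·(h/4)^(-1) = 4/15 gives (h/4)^(-1) = 2/3, so h/4 = 1.5 and h = 6.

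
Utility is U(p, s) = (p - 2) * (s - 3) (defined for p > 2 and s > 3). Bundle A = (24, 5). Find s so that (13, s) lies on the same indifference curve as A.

s = 7

U(24, 5) = 44.
Set U(13, s) = 44 and solve.
With p = 13: (13 − 2) = 11, so (s − 3) = 44/11 = 4.
So s = 3 + 4 = 7.
Check: U(13, 7) = 44.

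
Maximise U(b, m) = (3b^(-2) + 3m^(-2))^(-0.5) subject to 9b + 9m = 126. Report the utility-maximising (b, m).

b* = 7, m* = 7

For CES with ρ = -2, MRS = (m/b)^3.
Tangency: set MRS = p_b/p_m = 9/9 = 1.
So (m/b)^3 = 1; taking the cube root, m/b = 1, i.e. m = b.
Substitute into the budget 9·b + 9·m = 126: 18·b = 126, so b* = 7 and m* = 7.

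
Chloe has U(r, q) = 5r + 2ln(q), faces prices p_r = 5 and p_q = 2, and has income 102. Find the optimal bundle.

r* = 20, q* = 1

MU_r = 5, MU_q = 2/q.
MRS = 5 ÷ (2/q).
Tangency: set MRS = p_r/p_q = 5/2 = 2.5.
MRS depends only on q: 2.5·q = 2.5 ⇒ q* = 2.5/2.5 = 1.
From the budget, 5·r = 102 − 2·1 = 100, so r* = 20.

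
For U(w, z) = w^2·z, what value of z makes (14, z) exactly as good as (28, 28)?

U(28, 28) = 21952.
Set U(14, z) = 21952 and solve.
With w = 14: 14^2 = 196, so z = 21952/196 = 112.
Check: U(14, 112) = 21952.

z = 112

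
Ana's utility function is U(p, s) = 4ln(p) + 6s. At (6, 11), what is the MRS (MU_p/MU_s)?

MU_p = 4/p, MU_s = 6.
MRS = 4/p ÷ 6.
At (6, 11): MRS = 1/9.
So at (6, 11) the consumer would give up 1/9 units of s for one more unit of p.

MRS = 1/9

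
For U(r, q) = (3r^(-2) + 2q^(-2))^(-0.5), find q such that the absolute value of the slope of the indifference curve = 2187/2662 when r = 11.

q = 9

For CES with ρ = -2, MRS = (3/2)·(q/r)^3.
Setting (3/2)·(q/11)^3 = 2187/2662 gives (q/11)^3 = 729/1331, so q/11 = 9/11 and q = 9.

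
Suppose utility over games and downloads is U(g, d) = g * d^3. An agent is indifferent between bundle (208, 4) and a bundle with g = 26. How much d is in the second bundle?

U(208, 4) = 13312.
Set U(26, d) = 13312 and solve.
With g = 26: d^3 = 13312/26 = 512; taking the cube root, d = 8.
Check: U(26, 8) = 13312.

d = 8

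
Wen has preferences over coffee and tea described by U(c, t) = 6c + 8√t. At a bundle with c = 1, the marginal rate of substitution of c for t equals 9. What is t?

MU_c = 6, MU_t = 8/(2√t).
MRS = 6 ÷ (8/(2√t)).
MRS depends only on t: 1.5·√t = 9 ⇒ √t = 9/1.5 = 6 ⇒ t = 36.

t = 36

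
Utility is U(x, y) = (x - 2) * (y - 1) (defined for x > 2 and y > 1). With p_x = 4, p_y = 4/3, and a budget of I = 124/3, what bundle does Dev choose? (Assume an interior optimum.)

MU_x = (y−1), MU_y = (x−2).
MRS = (y−1)/(x−2).
Tangency: set MRS = p_x/p_y = 4/(4/3) = 3.
So (y − 1)/(x − 2) = 3, i.e. (y − 1) = 3·(x − 2).
Rewrite the budget in excess-of-subsistence terms: 4·(x − 2) + (4/3)·(y − 1) = 124/3 − 4·2 − (4/3)·1 = 32.
Substituting, 8·(x − 2) = 32, so x − 2 = 4 and x* = 6.
Then y − 1 = 3·4 = 12, so y* = 13.

x* = 6, y* = 13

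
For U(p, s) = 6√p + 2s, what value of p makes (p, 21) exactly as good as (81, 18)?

p = 64

U(81, 18) = 90.
Set U(p, 21) = 90 and solve.
With s = 21: 6√p = 90 − 2·21 = 48, so √p = 8 and p = 64.
Check: U(64, 21) = 90.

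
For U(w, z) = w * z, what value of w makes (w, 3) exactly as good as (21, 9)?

U(21, 9) = 189.
Set U(w, 3) = 189 and solve.
With z = 3: w = 189/3 = 63.
Check: U(63, 3) = 189.

w = 63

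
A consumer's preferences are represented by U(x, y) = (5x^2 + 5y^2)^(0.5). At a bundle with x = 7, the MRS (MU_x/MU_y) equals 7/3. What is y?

For CES with ρ = 2, MRS = (y/x)^(-1).
Setting (y/7)^(-1) = 7/3 gives y/7 = 3/7 and y = 3.

y = 3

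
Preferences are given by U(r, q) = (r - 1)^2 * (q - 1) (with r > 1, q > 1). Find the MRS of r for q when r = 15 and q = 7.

MRS = 6/7

MU_r = 2·(r−1)·(q−1), MU_q = (r−1)^2.
MRS = (2/1)·(q−1)/(r−1).
At (15, 7): MRS = 6/7.
So at (15, 7) the consumer would give up 6/7 units of q for one more unit of r.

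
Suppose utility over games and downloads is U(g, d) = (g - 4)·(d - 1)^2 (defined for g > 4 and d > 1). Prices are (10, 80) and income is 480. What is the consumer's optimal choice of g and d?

g* = 16, d* = 4

MU_g = (d−1)^2, MU_d = 2·(g−4)·(d−1).
MRS = (1/2)·(d−1)/(g−4).
Tangency: set MRS = p_g/p_d = 10/80 = 0.125.
So (1/2)·(d − 1)/(g − 4) = 0.125, i.e. (d − 1) = 0.25·(g − 4).
Rewrite the budget in excess-of-subsistence terms: 10·(g − 4) + 80·(d − 1) = 480 − 10·4 − 80·1 = 360.
Substituting, 30·(g − 4) = 360, so g − 4 = 12 and g* = 16.
Then d − 1 = 0.25·12 = 3, so d* = 4.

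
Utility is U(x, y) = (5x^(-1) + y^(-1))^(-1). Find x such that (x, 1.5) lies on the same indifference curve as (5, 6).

U depends on (x, y) only through S = 5x^(-1) + y^(-1), so equal utility means equal S. At (5, 6): S = 7/6.
With y = 1.5: 1.5^(-1) = 2/3, so 5x^(-1) = 7/6 − 2/3 = 0.5, i.e. x^(-1) = 0.1.
Hence x = 1/0.1 = 10.
Check: U(10, 1.5) = 0.8571.

x = 10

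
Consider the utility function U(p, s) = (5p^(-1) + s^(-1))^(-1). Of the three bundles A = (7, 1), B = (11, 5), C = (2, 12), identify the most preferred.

Evaluate utility at each bundle:
U(A) = 0.583.
U(B) = 1.528.
U(C) = 0.387.
Highest utility is B, so B ≻ A ≻ C.

Bundle B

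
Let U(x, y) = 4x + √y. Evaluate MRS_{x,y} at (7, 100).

MRS = 80

MU_x = 4, MU_y = 1/(2√y).
MRS = 4 ÷ (1/(2√y)).
At (7, 100): MRS = 80.
So at (7, 100) the consumer would give up 80 units of y for one more unit of x.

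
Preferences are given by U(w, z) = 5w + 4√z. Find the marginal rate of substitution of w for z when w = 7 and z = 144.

MRS = 30

MU_w = 5, MU_z = 4/(2√z).
MRS = 5 ÷ (4/(2√z)).
At (7, 144): MRS = 30.
So at (7, 144) the consumer would give up 30 units of z for one more unit of w.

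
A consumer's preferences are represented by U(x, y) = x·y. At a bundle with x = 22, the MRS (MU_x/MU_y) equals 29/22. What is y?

y = 29

MU_x = y and MU_y = x.
MRS = MU_x/MU_y = y/x.
Substitute x = 22: MRS = y/22. Setting y/22 = 29/22 gives y = (29/22)·22 = 29.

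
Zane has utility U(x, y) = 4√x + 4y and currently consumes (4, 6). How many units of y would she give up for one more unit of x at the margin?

MRS = 0.25

MU_x = 4/(2√x), MU_y = 4.
MRS = 4/(2√x) ÷ 4.
At (4, 6): MRS = 0.25.
That is, one extra unit of x is worth 0.25 units of y at the margin.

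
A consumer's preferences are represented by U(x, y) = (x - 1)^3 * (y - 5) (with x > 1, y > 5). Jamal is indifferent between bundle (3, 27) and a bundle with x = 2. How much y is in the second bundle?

y = 181

U(3, 27) = 176.
Set U(2, y) = 176 and solve.
With x = 2: (2 − 1)^3 = 1, so (y − 5) = 176/1 = 176.
So y = 5 + 176 = 181.
Check: U(2, 181) = 176.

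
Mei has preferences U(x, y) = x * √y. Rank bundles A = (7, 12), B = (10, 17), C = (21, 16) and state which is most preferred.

Evaluate utility at each bundle:
U(A) = 24.249.
U(B) = 41.231.
U(C) = 84.000.
Highest utility is C, so C ≻ B ≻ A.

Bundle C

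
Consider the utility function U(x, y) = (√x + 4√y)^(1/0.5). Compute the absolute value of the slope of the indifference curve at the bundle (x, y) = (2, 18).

MRS = 0.75

For CES with ρ = 0.5, MRS = (1/4)·√(y/x).
At (2, 18): MRS = 0.75.
That is, one extra unit of x is worth 0.75 units of y at the margin.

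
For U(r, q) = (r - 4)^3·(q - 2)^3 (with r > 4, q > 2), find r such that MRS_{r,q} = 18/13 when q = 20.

MU_r = 3·(r−4)^2·(q−2)^3, MU_q = 3·(r−4)^3·(q−2)^2.
MRS = (q−2)/(r−4).
Substitute q = 20: MRS = 18/(r − 4). Setting this equal to 18/13 gives r − 4 = 18/(18/13) = 13, so r = 17.

r = 17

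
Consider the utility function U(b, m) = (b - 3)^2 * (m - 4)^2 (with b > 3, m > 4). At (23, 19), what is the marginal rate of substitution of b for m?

MU_b = 2·(b−3)·(m−4)^2, MU_m = 2·(b−3)^2·(m−4).
MRS = (m−4)/(b−3).
At (23, 19): MRS = 0.75.
The indifference curve has slope −0.75 at this bundle.

MRS = 0.75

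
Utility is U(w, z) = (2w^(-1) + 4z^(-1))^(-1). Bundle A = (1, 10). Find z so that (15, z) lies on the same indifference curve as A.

U depends on (w, z) only through S = 2w^(-1) + 4z^(-1), so equal utility means equal S. At (1, 10): S = 2.4.
With w = 15: 2·15^(-1) = 2/15, so 4z^(-1) = 2.4 − 2/15 = 34/15, i.e. z^(-1) = 17/30.
Hence z = 1/(17/30) = 30/17.
Check: U(15, 30/17) = 0.4167.

z = 30/17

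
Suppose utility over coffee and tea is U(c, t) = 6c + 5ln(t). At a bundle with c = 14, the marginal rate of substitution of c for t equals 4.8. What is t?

MU_c = 6, MU_t = 5/t.
MRS = 6 ÷ (5/t).
MRS depends only on t: 1.2·t = 4.8 ⇒ t = 4.8/1.2 = 4.

t = 4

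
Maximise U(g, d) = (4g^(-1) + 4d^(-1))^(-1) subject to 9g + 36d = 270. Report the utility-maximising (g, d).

g* = 10, d* = 5

For CES with ρ = -1, MRS = (d/g)^2.
Tangency: set MRS = p_g/p_d = 9/36 = 0.25.
So (d/g)^2 = 0.25; taking the square root, d/g = 0.5, i.e. d = 0.5·g.
Substitute into the budget 9·g + 36·d = 270: 27·g = 270, so g* = 10 and d* = 0.5·10 = 5.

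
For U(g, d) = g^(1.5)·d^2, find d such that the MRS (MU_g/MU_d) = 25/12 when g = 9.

MU_g = 1.5·√g·d^2 and MU_d = 2·g^(1.5)·d.
MRS = MU_g/MU_d = (0.75)·d/g.
Substitute g = 9: MRS = d/12. Setting d/12 = 25/12 gives d = (25/12)·12 = 25.

d = 25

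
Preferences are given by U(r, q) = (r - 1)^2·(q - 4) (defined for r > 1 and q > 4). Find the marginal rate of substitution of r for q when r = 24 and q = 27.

MRS = 2

MU_r = 2·(r−1)·(q−4), MU_q = (r−1)^2.
MRS = (2/1)·(q−4)/(r−1).
At (24, 27): MRS = 2.
So at (24, 27) the consumer would give up 2 units of q for one more unit of r.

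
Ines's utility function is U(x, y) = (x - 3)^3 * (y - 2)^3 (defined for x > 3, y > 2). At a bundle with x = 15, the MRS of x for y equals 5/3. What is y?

y = 22

MU_x = 3·(x−3)^2·(y−2)^3, MU_y = 3·(x−3)^3·(y−2)^2.
MRS = (y−2)/(x−3).
Substitute x = 15: MRS = (y − 2)/12. Setting this equal to 5/3 gives y − 2 = (5/3)·12 = 20, so y = 22.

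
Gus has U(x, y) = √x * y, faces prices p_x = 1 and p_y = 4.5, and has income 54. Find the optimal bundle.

MU_x = 0.5·x^(-0.5)·y and MU_y = √x.
MRS = MU_x/MU_y = (0.5)·y/x.
Tangency: set MRS = p_x/p_y = 1/4.5 = 2/9.
So (0.5)·y/x = 2/9, i.e. y = (4/9)·x.
Substitute into the budget 1·x + 4.5·y = 54: 3·x = 54, so x* = 18.
Then y* = (4/9)·18 = 8.

x* = 18, y* = 8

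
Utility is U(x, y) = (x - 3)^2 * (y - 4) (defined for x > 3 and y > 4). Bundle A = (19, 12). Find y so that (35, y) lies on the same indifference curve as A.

U(19, 12) = 2048.
Set U(35, y) = 2048 and solve.
With x = 35: (35 − 3)^2 = 1024, so (y − 4) = 2048/1024 = 2.
So y = 4 + 2 = 6.
Check: U(35, 6) = 2048.

y = 6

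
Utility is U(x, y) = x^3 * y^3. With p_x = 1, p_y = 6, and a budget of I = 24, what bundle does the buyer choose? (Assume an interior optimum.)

MU_x = 3·x^2·y^3 and MU_y = 3·x^3·y^2.
MRS = MU_x/MU_y = y/x.
Tangency: set MRS = p_x/p_y = 1/6.
So y/x = 1/6, i.e. y = (1/6)·x.
Substitute into the budget 1·x + 6·y = 24: 2·x = 24, so x* = 12.
Then y* = (1/6)·12 = 2.

x* = 12, y* = 2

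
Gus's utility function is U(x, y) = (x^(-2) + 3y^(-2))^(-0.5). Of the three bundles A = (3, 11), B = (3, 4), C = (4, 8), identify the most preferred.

Bundle C

Evaluate utility at each bundle:
U(A) = 2.713.
U(B) = 1.830.
U(C) = 3.024.
Highest utility is C, so C ≻ A ≻ B.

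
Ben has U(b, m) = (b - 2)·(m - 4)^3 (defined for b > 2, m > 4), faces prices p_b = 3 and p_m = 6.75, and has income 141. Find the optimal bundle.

b* = 11, m* = 16

MU_b = (m−4)^3, MU_m = 3·(b−2)·(m−4)^2.
MRS = (1/3)·(m−4)/(b−2).
Tangency: set MRS = p_b/p_m = 3/6.75 = 4/9.
So (1/3)·(m − 4)/(b − 2) = 4/9, i.e. (m − 4) = (4/3)·(b − 2).
Rewrite the budget in excess-of-subsistence terms: 3·(b − 2) + 6.75·(m − 4) = 141 − 3·2 − 6.75·4 = 108.
Substituting, 12·(b − 2) = 108, so b − 2 = 9 and b* = 11.
Then m − 4 = (4/3)·9 = 12, so m* = 16.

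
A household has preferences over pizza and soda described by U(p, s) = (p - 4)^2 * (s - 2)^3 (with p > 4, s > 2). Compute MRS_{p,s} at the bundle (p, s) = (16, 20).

MRS = 1

MU_p = 2·(p−4)·(s−2)^3, MU_s = 3·(p−4)^2·(s−2)^2.
MRS = (2/3)·(s−2)/(p−4).
At (16, 20): MRS = 1.
So at (16, 20) the consumer would give up 1 units of s for one more unit of p.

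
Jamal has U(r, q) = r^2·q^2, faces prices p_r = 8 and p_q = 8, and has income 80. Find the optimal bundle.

r* = 5, q* = 5

MU_r = 2·r·q^2 and MU_q = 2·r^2·q.
MRS = MU_r/MU_q = q/r.
Tangency: set MRS = p_r/p_q = 8/8 = 1.
So q/r = 1, i.e. q = r.
Substitute into the budget 8·r + 8·q = 80: 16·r = 80, so r* = 5.
Then q* = 5.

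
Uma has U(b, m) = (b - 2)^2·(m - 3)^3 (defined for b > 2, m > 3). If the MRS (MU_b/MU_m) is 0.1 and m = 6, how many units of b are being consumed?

MU_b = 2·(b−2)·(m−3)^3, MU_m = 3·(b−2)^2·(m−3)^2.
MRS = (2/3)·(m−3)/(b−2).
Substitute m = 6: MRS = 2/(b − 2). Setting this equal to 0.1 gives b − 2 = 2/0.1 = 20, so b = 22.

b = 22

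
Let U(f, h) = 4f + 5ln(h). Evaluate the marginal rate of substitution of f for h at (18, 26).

MRS = 20.8

MU_f = 4, MU_h = 5/h.
MRS = 4 ÷ (5/h).
At (18, 26): MRS = 20.8.
That is, one extra unit of f is worth 20.8 units of h at the margin.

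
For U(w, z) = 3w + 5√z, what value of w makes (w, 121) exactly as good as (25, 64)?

w = 20

U(25, 64) = 115.
Set U(w, 121) = 115 and solve.
With z = 121: √121 = 11, so 3w = 115 − 5·11 = 60 and w = 20.
Check: U(20, 121) = 115.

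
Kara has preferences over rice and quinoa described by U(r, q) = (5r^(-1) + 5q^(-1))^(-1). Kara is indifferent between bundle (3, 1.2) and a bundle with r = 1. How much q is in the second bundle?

U depends on (r, q) only through S = 5r^(-1) + 5q^(-1), so equal utility means equal S. At (3, 1.2): S = 35/6.
With r = 1: 5·1^(-1) = 5, so 5q^(-1) = 35/6 − 5 = 5/6, i.e. q^(-1) = 1/6.
Hence q = 1/(1/6) = 6.
Check: U(1, 6) = 0.1714.

q = 6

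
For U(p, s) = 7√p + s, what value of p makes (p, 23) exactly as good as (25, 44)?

p = 64

U(25, 44) = 79.
Set U(p, 23) = 79 and solve.
With s = 23: 7√p = 79 − 23 = 56, so √p = 8 and p = 64.
Check: U(64, 23) = 79.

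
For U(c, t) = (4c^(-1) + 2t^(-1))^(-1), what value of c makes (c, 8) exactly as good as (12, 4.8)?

c = 8

U depends on (c, t) only through S = 4c^(-1) + 2t^(-1), so equal utility means equal S. At (12, 4.8): S = 0.75.
With t = 8: 2·8^(-1) = 0.25, so 4c^(-1) = 0.75 − 0.25 = 0.5, i.e. c^(-1) = 0.125.
Hence c = 1/0.125 = 8.
Check: U(8, 8) = 1.3333.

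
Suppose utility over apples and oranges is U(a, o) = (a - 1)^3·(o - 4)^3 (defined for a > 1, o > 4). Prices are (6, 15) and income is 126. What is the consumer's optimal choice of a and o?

a* = 6, o* = 6

MU_a = 3·(a−1)^2·(o−4)^3, MU_o = 3·(a−1)^3·(o−4)^2.
MRS = (o−4)/(a−1).
Tangency: set MRS = p_a/p_o = 6/15 = 0.4.
So (o − 4)/(a − 1) = 0.4, i.e. (o − 4) = 0.4·(a − 1).
Rewrite the budget in excess-of-subsistence terms: 6·(a − 1) + 15·(o − 4) = 126 − 6·1 − 15·4 = 60.
Substituting, 12·(a − 1) = 60, so a − 1 = 5 and a* = 6.
Then o − 4 = 0.4·5 = 2, so o* = 6.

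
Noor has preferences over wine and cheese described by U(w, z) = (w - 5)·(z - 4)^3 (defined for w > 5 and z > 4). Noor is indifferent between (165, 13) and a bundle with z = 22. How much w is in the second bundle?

w = 25

U(165, 13) = 116640.
Set U(w, 22) = 116640 and solve.
With z = 22: (22 − 4)^3 = 5832, so (w − 5) = 116640/5832 = 20.
So w = 5 + 20 = 25.
Check: U(25, 22) = 116640.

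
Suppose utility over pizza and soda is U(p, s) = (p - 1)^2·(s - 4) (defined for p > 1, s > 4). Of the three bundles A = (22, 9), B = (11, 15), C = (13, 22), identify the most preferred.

Bundle C

Evaluate utility at each bundle:
U(A) = 2205.
U(B) = 1100.
U(C) = 2592.
Highest utility is C, so C ≻ A ≻ B.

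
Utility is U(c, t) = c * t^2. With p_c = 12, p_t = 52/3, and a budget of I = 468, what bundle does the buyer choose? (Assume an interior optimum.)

c* = 13, t* = 18

MU_c = t^2 and MU_t = 2·c·t.
MRS = MU_c/MU_t = (1/2)·t/c.
Tangency: set MRS = p_c/p_t = 12/(52/3) = 9/13.
So (1/2)·t/c = 9/13, i.e. t = (18/13)·c.
Substitute into the budget 12·c + (52/3)·t = 468: 36·c = 468, so c* = 13.
Then t* = (18/13)·13 = 18.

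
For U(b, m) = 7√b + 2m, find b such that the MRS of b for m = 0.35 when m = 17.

b = 25

MU_b = 7/(2√b), MU_m = 2.
MRS = 7/(2√b) ÷ 2.
MRS depends only on b: 1.75/√b = 0.35 ⇒ √b = 1.75/0.35 = 5 ⇒ b = 25.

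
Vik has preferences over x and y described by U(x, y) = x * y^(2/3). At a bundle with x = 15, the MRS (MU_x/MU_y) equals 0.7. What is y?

MU_x = y^(2/3) and MU_y = 2/3·x·y^(-1/3).
MRS = MU_x/MU_y = (1.5)·y/x.
Substitute x = 15: MRS = y/10. Setting y/10 = 0.7 gives y = 0.7·10 = 7.

y = 7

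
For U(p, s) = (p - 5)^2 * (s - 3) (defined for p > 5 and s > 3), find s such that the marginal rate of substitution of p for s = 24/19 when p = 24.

s = 15

MU_p = 2·(p−5)·(s−3), MU_s = (p−5)^2.
MRS = (2/1)·(s−3)/(p−5).
Substitute p = 24: MRS = (s − 3)/9.5. Setting this equal to 24/19 gives s − 3 = (24/19)·9.5 = 12, so s = 15.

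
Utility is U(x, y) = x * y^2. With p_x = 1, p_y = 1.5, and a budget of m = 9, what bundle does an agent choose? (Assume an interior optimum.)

MU_x = y^2 and MU_y = 2·x·y.
MRS = MU_x/MU_y = (1/2)·y/x.
Tangency: set MRS = p_x/p_y = 1/1.5 = 2/3.
So (1/2)·y/x = 2/3, i.e. y = (4/3)·x.
Substitute into the budget 1·x + 1.5·y = 9: 3·x = 9, so x* = 3.
Then y* = (4/3)·3 = 4.

x* = 3, y* = 4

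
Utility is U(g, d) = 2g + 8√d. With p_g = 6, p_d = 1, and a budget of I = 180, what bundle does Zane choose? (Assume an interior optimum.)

MU_g = 2, MU_d = 8/(2√d).
MRS = 2 ÷ (8/(2√d)).
Tangency: set MRS = p_g/p_d = 6/1 = 6.
MRS depends only on d: 0.5·√d = 6 ⇒ √d = 6/0.5 = 12 ⇒ d* = 144.
From the budget, 6·g = 180 − 1·144 = 36, so g* = 6.

g* = 6, d* = 144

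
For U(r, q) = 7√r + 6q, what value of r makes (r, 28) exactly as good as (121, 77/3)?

r = 81

U(121, 77/3) = 231.
Set U(r, 28) = 231 and solve.
With q = 28: 7√r = 231 − 6·28 = 63, so √r = 9 and r = 81.
Check: U(81, 28) = 231.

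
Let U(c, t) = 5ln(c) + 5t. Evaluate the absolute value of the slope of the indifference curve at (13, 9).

MRS = 1/13

MU_c = 5/c, MU_t = 5.
MRS = 5/c ÷ 5.
At (13, 9): MRS = 1/13.
So at (13, 9) the consumer would give up 1/13 units of t for one more unit of c.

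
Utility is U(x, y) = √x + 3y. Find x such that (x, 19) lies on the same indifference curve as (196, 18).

U(196, 18) = 68.
Set U(x, 19) = 68 and solve.
With y = 19: √x = 68 − 3·19 = 11, so √x = 11 and x = 121.
Check: U(121, 19) = 68.

x = 121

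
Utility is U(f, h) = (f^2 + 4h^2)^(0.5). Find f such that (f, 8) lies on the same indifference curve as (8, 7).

U depends on (f, h) only through S = f^2 + 4h^2, so equal utility means equal S. At (8, 7): S = 260.
With h = 8: 4·8^2 = 256, so f^2 = 260 − 256 = 4.
Hence f = √4 = 2.
Check: U(2, 8) = 16.1245.

f = 2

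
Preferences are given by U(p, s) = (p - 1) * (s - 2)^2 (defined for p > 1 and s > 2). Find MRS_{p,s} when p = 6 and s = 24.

MRS = 2.2

MU_p = (s−2)^2, MU_s = 2·(p−1)·(s−2).
MRS = (1/2)·(s−2)/(p−1).
At (6, 24): MRS = 2.2.
That is, one extra unit of p is worth 2.2 units of s at the margin.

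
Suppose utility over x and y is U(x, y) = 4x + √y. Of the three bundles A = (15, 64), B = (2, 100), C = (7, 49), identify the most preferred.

Evaluate utility at each bundle:
U(A) = 68.000.
U(B) = 18.000.
U(C) = 35.000.
Highest utility is A, so A ≻ C ≻ B.

Bundle A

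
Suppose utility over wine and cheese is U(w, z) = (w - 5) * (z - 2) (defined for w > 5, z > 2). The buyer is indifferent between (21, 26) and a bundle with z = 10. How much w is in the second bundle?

U(21, 26) = 384.
Set U(w, 10) = 384 and solve.
With z = 10: (10 − 2) = 8, so (w − 5) = 384/8 = 48.
So w = 5 + 48 = 53.
Check: U(53, 10) = 384.

w = 53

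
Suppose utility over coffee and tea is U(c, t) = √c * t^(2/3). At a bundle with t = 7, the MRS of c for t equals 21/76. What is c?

MU_c = 0.5·c^(-0.5)·t^(2/3) and MU_t = 2/3·√c·t^(-1/3).
MRS = MU_c/MU_t = (0.75)·t/c.
Substitute t = 7: MRS = 5.25/c. Setting 5.25/c = 21/76 gives c = 5.25/(21/76) = 19.

c = 19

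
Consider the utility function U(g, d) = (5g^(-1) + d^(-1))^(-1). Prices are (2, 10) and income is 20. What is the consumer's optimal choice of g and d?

For CES with ρ = -1, MRS = (5/1)·(d/g)^2.
Tangency: set MRS = p_g/p_d = 2/10 = 0.2.
So (d/g)^2 = 1/25; taking the square root, d/g = 0.2, i.e. d = 0.2·g.
Substitute into the budget 2·g + 10·d = 20: 4·g = 20, so g* = 5 and d* = 0.2·5 = 1.

g* = 5, d* = 1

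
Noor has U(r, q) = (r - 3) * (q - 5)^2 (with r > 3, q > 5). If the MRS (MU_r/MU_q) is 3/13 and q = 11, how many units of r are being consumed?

r = 16

MU_r = (q−5)^2, MU_q = 2·(r−3)·(q−5).
MRS = (1/2)·(q−5)/(r−3).
Substitute q = 11: MRS = 3/(r − 3). Setting this equal to 3/13 gives r − 3 = 3/(3/13) = 13, so r = 16.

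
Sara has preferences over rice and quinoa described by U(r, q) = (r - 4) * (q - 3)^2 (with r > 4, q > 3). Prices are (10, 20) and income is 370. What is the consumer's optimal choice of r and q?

MU_r = (q−3)^2, MU_q = 2·(r−4)·(q−3).
MRS = (1/2)·(q−3)/(r−4).
Tangency: set MRS = p_r/p_q = 10/20 = 0.5.
So (1/2)·(q − 3)/(r − 4) = 0.5, i.e. (q − 3) = (r − 4).
Rewrite the budget in excess-of-subsistence terms: 10·(r − 4) + 20·(q − 3) = 370 − 10·4 − 20·3 = 270.
Substituting, 30·(r − 4) = 270, so r − 4 = 9 and r* = 13.
Then q − 3 = 9, so q* = 12.

r* = 13, q* = 12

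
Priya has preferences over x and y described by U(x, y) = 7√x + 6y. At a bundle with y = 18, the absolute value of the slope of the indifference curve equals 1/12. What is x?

x = 49

MU_x = 7/(2√x), MU_y = 6.
MRS = 7/(2√x) ÷ 6.
MRS depends only on x: (7/12)/√x = 1/12 ⇒ √x = (7/12)/(1/12) = 7 ⇒ x = 49.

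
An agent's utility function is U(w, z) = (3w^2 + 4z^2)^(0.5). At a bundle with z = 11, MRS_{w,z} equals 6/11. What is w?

w = 8

For CES with ρ = 2, MRS = (3/4)·(z/w)^(-1).
Setting (3/4)·(11/w)^(-1) = 6/11 gives (11/w)^(-1) = 8/11, so 11/w = 1.375 and w = 8.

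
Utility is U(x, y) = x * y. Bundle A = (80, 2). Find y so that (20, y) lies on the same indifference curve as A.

U(80, 2) = 160.
Set U(20, y) = 160 and solve.
With x = 20: y = 160/20 = 8.
Check: U(20, 8) = 160.

y = 8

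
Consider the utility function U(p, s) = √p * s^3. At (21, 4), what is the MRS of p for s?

MRS = 2/63

MU_p = 0.5·p^(-0.5)·s^3 and MU_s = 3·√p·s^2.
MRS = MU_p/MU_s = (1/6)·s/p.
At (21, 4): MRS = 2/63.
So at (21, 4) the consumer would give up 2/63 units of s for one more unit of p.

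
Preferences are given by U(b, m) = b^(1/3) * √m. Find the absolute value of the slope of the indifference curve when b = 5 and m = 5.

MRS = 2/3

MU_b = 1/3·b^(-2/3)·√m and MU_m = 0.5·b^(1/3)·m^(-0.5).
MRS = MU_b/MU_m = (2/3)·m/b.
At (5, 5): MRS = 2/3.
The indifference curve has slope −2/3 at this bundle.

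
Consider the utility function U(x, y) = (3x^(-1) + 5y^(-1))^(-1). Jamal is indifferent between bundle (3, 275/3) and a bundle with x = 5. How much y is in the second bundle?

U depends on (x, y) only through S = 3x^(-1) + 5y^(-1), so equal utility means equal S. At (3, 275/3): S = 58/55.
With x = 5: 3·5^(-1) = 0.6, so 5y^(-1) = 58/55 − 0.6 = 5/11, i.e. y^(-1) = 1/11.
Hence y = 1/(1/11) = 11.
Check: U(5, 11) = 0.9483.

y = 11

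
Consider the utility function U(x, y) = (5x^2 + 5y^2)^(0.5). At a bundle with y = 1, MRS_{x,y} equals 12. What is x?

x = 12

For CES with ρ = 2, MRS = (y/x)^(-1).
Setting (1/x)^(-1) = 12 gives 1/x = 1/12 and x = 12.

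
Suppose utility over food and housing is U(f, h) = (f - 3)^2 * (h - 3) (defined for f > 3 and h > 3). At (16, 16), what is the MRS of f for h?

MU_f = 2·(f−3)·(h−3), MU_h = (f−3)^2.
MRS = (2/1)·(h−3)/(f−3).
At (16, 16): MRS = 2.
That is, one extra unit of f is worth 2 units of h at the margin.

MRS = 2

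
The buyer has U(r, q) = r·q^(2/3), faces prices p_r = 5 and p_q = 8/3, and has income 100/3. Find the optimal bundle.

MU_r = q^(2/3) and MU_q = 2/3·r·q^(-1/3).
MRS = MU_r/MU_q = (1.5)·q/r.
Tangency: set MRS = p_r/p_q = 5/(8/3) = 1.875.
So (1.5)·q/r = 1.875, i.e. q = 1.25·r.
Substitute into the budget 5·r + (8/3)·q = 100/3: (25/3)·r = 100/3, so r* = 4.
Then q* = 1.25·4 = 5.

r* = 4, q* = 5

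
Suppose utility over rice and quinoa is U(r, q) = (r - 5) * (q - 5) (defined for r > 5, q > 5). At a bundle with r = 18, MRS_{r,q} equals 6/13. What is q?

q = 11

MU_r = (q−5), MU_q = (r−5).
MRS = (q−5)/(r−5).
Substitute r = 18: MRS = (q − 5)/13. Setting this equal to 6/13 gives q − 5 = (6/13)·13 = 6, so q = 11.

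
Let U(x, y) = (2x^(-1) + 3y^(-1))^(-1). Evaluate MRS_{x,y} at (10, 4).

MRS = 8/75

For CES with ρ = -1, MRS = (2/3)·(y/x)^2.
At (10, 4): MRS = 8/75.
That is, one extra unit of x is worth 8/75 units of y at the margin.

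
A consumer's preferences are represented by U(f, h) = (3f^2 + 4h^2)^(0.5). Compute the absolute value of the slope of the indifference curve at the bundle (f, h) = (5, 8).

MRS = 15/32

For CES with ρ = 2, MRS = (3/4)·(h/f)^(-1).
At (5, 8): MRS = 15/32.
That is, one extra unit of f is worth 15/32 units of h at the margin.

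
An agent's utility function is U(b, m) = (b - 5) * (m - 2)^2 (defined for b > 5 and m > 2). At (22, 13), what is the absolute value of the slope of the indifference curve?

MU_b = (m−2)^2, MU_m = 2·(b−5)·(m−2).
MRS = (1/2)·(m−2)/(b−5).
At (22, 13): MRS = 11/34.
That is, one extra unit of b is worth 11/34 units of m at the margin.

MRS = 11/34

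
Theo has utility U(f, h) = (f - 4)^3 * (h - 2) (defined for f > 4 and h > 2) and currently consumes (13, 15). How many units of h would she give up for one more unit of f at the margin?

MU_f = 3·(f−4)^2·(h−2), MU_h = (f−4)^3.
MRS = (3/1)·(h−2)/(f−4).
At (13, 15): MRS = 13/3.
So at (13, 15) the consumer would give up 13/3 units of h for one more unit of f.

MRS = 13/3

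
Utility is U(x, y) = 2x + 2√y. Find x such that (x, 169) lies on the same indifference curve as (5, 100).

x = 2

U(5, 100) = 30.
Set U(x, 169) = 30 and solve.
With y = 169: √169 = 13, so 2x = 30 − 2·13 = 4 and x = 2.
Check: U(2, 169) = 30.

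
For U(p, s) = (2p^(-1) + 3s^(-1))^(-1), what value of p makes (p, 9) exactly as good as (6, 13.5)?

p = 9

U depends on (p, s) only through S = 2p^(-1) + 3s^(-1), so equal utility means equal S. At (6, 13.5): S = 5/9.
With s = 9: 3·9^(-1) = 1/3, so 2p^(-1) = 5/9 − 1/3 = 2/9, i.e. p^(-1) = 1/9.
Hence p = 1/(1/9) = 9.
Check: U(9, 9) = 1.8.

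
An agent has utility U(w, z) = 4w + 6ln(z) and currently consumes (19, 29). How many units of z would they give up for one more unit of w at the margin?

MU_w = 4, MU_z = 6/z.
MRS = 4 ÷ (6/z).
At (19, 29): MRS = 58/3.
So at (19, 29) the consumer would give up 58/3 units of z for one more unit of w.

MRS = 58/3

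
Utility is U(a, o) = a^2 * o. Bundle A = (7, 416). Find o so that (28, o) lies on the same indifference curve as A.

U(7, 416) = 20384.
Set U(28, o) = 20384 and solve.
With a = 28: 28^2 = 784, so o = 20384/784 = 26.
Check: U(28, 26) = 20384.

o = 26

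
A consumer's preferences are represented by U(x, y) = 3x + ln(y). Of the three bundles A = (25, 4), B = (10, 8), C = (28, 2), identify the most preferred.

Bundle C

Evaluate utility at each bundle:
U(A) = 76.386.
U(B) = 32.079.
U(C) = 84.693.
Highest utility is C, so C ≻ A ≻ B.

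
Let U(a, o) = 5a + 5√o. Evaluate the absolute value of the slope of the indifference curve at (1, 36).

MU_a = 5, MU_o = 5/(2√o).
MRS = 5 ÷ (5/(2√o)).
At (1, 36): MRS = 12.
That is, one extra unit of a is worth 12 units of o at the margin.

MRS = 12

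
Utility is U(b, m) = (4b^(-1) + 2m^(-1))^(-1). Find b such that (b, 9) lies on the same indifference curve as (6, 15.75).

b = 7

U depends on (b, m) only through S = 4b^(-1) + 2m^(-1), so equal utility means equal S. At (6, 15.75): S = 50/63.
With m = 9: 2·9^(-1) = 2/9, so 4b^(-1) = 50/63 − 2/9 = 4/7, i.e. b^(-1) = 1/7.
Hence b = 1/(1/7) = 7.
Check: U(7, 9) = 1.26.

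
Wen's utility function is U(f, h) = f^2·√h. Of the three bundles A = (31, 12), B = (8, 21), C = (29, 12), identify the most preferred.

Bundle A

Evaluate utility at each bundle:
U(A) = 3329.002.
U(B) = 293.285.
U(C) = 2913.309.
Highest utility is A, so A ≻ C ≻ B.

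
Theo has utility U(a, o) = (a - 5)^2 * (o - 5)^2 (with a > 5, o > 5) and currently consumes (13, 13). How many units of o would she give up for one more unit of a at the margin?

MU_a = 2·(a−5)·(o−5)^2, MU_o = 2·(a−5)^2·(o−5).
MRS = (o−5)/(a−5).
At (13, 13): MRS = 1.
That is, one extra unit of a is worth 1 units of o at the margin.

MRS = 1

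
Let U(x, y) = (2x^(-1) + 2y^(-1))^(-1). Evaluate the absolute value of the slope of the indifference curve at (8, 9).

For CES with ρ = -1, MRS = (y/x)^2.
At (8, 9): MRS = 81/64.
That is, one extra unit of x is worth 81/64 units of y at the margin.

MRS = 81/64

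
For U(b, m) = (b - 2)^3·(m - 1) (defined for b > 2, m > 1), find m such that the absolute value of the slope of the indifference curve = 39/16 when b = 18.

MU_b = 3·(b−2)^2·(m−1), MU_m = (b−2)^3.
MRS = (3/1)·(m−1)/(b−2).
Substitute b = 18: MRS = (m − 1)/(16/3). Setting this equal to 39/16 gives m − 1 = (39/16)·(16/3) = 13, so m = 14.

m = 14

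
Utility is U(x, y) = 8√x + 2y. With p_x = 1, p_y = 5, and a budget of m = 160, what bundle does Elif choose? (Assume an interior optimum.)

MU_x = 8/(2√x), MU_y = 2.
MRS = 8/(2√x) ÷ 2.
Tangency: set MRS = p_x/p_y = 1/5 = 0.2.
MRS depends only on x: 2/√x = 0.2 ⇒ √x = 2/0.2 = 10 ⇒ x* = 100.
From the budget, 5·y = 160 − 1·100 = 60, so y* = 12.

x* = 100, y* = 12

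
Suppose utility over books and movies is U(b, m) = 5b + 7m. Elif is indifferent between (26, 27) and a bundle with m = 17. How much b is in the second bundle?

b = 40

U(26, 27) = 319.
Set U(b, 17) = 319 and solve.
5b + 7·17 = 319 ⇒ 5b = 200 ⇒ b = 40.
Check: U(40, 17) = 319.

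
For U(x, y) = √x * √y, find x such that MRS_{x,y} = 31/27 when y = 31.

x = 27

MU_x = 0.5·x^(-0.5)·√y and MU_y = 0.5·√x·y^(-0.5).
MRS = MU_x/MU_y = y/x.
Substitute y = 31: MRS = 31/x. Setting 31/x = 31/27 gives x = 31/(31/27) = 27.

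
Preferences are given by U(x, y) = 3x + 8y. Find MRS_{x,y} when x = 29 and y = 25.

MU_x = 3, MU_y = 8, so MRS = 3/8 = 0.375 at every bundle.
At (29, 25): MRS = 0.375.
The indifference curve has slope −0.375 at this bundle.

MRS = 0.375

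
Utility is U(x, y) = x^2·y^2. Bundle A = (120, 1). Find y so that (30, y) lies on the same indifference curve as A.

U(120, 1) = 14400.
Set U(30, y) = 14400 and solve.
With x = 30: 30^2 = 900, so y^2 = 14400/900 = 16; taking the square root, y = 4.
Check: U(30, 4) = 14400.

y = 4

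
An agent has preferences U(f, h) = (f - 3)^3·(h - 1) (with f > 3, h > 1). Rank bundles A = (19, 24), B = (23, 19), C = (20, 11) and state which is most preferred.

Evaluate utility at each bundle:
U(A) = 94208.
U(B) = 144000.
U(C) = 49130.
Highest utility is B, so B ≻ A ≻ C.

Bundle B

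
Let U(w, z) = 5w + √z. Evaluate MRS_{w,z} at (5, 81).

MU_w = 5, MU_z = 1/(2√z).
MRS = 5 ÷ (1/(2√z)).
At (5, 81): MRS = 90.
So at (5, 81) the consumer would give up 90 units of z for one more unit of w.

MRS = 90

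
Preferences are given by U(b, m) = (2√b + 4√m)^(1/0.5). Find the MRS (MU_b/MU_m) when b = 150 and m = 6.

MRS = 0.1

For CES with ρ = 0.5, MRS = (2/4)·√(m/b).
At (150, 6): MRS = 0.1.
The indifference curve has slope −0.1 at this bundle.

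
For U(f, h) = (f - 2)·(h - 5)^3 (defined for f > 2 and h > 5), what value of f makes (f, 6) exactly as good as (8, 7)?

f = 50

U(8, 7) = 48.
Set U(f, 6) = 48 and solve.
With h = 6: (6 − 5)^3 = 1, so (f − 2) = 48/1 = 48.
So f = 2 + 48 = 50.
Check: U(50, 6) = 48.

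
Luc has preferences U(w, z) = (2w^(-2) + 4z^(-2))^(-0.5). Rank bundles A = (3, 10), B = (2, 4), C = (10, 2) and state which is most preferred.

Evaluate utility at each bundle:
U(A) = 1.953.
U(B) = 1.155.
U(C) = 0.990.
Highest utility is A, so A ≻ B ≻ C.

Bundle A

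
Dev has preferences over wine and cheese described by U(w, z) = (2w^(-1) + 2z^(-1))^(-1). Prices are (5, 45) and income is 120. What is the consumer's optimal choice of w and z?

For CES with ρ = -1, MRS = (z/w)^2.
Tangency: set MRS = p_w/p_z = 5/45 = 1/9.
So (z/w)^2 = 1/9; taking the square root, z/w = 1/3, i.e. z = (1/3)·w.
Substitute into the budget 5·w + 45·z = 120: 20·w = 120, so w* = 6 and z* = (1/3)·6 = 2.

w* = 6, z* = 2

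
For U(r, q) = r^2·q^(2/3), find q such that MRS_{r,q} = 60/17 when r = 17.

MU_r = 2·r·q^(2/3) and MU_q = 2/3·r^2·q^(-1/3).
MRS = MU_r/MU_q = (3)·q/r.
Substitute r = 17: MRS = q/(17/3). Setting q/(17/3) = 60/17 gives q = (60/17)·(17/3) = 20.

q = 20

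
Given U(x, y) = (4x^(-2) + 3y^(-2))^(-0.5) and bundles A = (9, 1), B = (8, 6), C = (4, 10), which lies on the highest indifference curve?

Evaluate utility at each bundle:
U(A) = 0.573.
U(B) = 2.619.
U(C) = 1.890.
Highest utility is B, so B ≻ C ≻ A.

Bundle B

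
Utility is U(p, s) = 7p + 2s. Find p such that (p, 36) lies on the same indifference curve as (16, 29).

p = 14

U(16, 29) = 170.
Set U(p, 36) = 170 and solve.
7p + 2·36 = 170 ⇒ 7p = 98 ⇒ p = 14.
Check: U(14, 36) = 170.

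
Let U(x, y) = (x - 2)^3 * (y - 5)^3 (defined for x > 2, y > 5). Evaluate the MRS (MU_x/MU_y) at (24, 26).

MRS = 21/22

MU_x = 3·(x−2)^2·(y−5)^3, MU_y = 3·(x−2)^3·(y−5)^2.
MRS = (y−5)/(x−2).
At (24, 26): MRS = 21/22.
So at (24, 26) the consumer would give up 21/22 units of y for one more unit of x.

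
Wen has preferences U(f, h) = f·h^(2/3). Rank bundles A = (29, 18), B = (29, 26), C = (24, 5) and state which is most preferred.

Bundle B

Evaluate utility at each bundle:
U(A) = 199.180.
U(B) = 254.515.
U(C) = 70.176.
Highest utility is B, so B ≻ A ≻ C.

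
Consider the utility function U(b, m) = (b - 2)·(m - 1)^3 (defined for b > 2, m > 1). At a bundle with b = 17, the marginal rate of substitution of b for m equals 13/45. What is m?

MU_b = (m−1)^3, MU_m = 3·(b−2)·(m−1)^2.
MRS = (1/3)·(m−1)/(b−2).
Substitute b = 17: MRS = (m − 1)/45. Setting this equal to 13/45 gives m − 1 = (13/45)·45 = 13, so m = 14.

m = 14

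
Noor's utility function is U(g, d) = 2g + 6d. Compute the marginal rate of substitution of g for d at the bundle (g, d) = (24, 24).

MRS = 1/3

MU_g = 2, MU_d = 6, so MRS = 2/6 = 1/3 at every bundle.
At (24, 24): MRS = 1/3.
That is, one extra unit of g is worth 1/3 units of d at the margin.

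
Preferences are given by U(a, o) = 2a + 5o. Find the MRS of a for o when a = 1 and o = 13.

MRS = 0.4

MU_a = 2, MU_o = 5, so MRS = 2/5 = 0.4 at every bundle.
At (1, 13): MRS = 0.4.
So at (1, 13) the consumer would give up 0.4 units of o for one more unit of a.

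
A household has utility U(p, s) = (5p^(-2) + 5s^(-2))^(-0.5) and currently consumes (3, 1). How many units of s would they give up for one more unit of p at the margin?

MRS = 1/27

For CES with ρ = -2, MRS = (s/p)^3.
At (3, 1): MRS = 1/27.
That is, one extra unit of p is worth 1/27 units of s at the margin.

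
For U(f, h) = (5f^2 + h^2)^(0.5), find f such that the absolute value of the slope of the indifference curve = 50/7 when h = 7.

f = 10

For CES with ρ = 2, MRS = (5/1)·(h/f)^(-1).
Setting (5/1)·(7/f)^(-1) = 50/7 gives (7/f)^(-1) = 10/7, so 7/f = 0.7 and f = 10.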